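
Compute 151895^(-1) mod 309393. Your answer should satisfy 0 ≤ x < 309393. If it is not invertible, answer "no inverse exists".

Run Euclid on (309393, 151895):
309393 = 2×151895 + 5603
151895 = 27×5603 + 614
5603 = 9×614 + 77
614 = 7×77 + 75
77 = 1×75 + 2
75 = 37×2 + 1
2 = 2×1 + 0
Since gcd(151895, 309393) = 1, back-substitute to write 1 as a combination:
1 = 75 − 37·2
1 = −37·77 + 38·75
1 = 38·614 − 303·77
1 = −303·5603 + 2765·614
1 = 2765·151895 − 74958·5603
1 = −74958·309393 + 152681·151895
So 151895·152681 ≡ 1 (mod 309393).

152681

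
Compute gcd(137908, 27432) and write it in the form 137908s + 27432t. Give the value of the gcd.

4

Repeated division:
137908 = 5*27432 + 748
27432 = 36*748 + 504
748 = 1*504 + 244
504 = 2*244 + 16
244 = 15*16 + 4
16 = 4*4 + 0
gcd(137908, 27432) = 4.
Express as a combination:
4 = 244 − 15·16
4 = −15·504 + 31·244
4 = 31·748 − 46·504
4 = −46·27432 + 1687·748
4 = 1687·137908 − 8481·27432
So 4 = (1687)·137908 + (-8481)·27432.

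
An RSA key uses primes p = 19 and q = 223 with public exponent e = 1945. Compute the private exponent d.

φ(n) = (p−1)(q−1) = 18·222 = 3996.
Need d with 1945·d ≡ 1 (mod 3996). Apply the extended Euclidean algorithm:
3996 = 2×1945 + 106
1945 = 18×106 + 37
106 = 2×37 + 32
37 = 1×32 + 5
32 = 6×5 + 2
5 = 2×2 + 1
2 = 2×1 + 0
Back-substitute:
1 = 5 − 2·2
1 = −2·32 + 13·5
1 = 13·37 − 15·32
1 = −15·106 + 43·37
1 = 43·1945 − 789·106
1 = −789·3996 + 1621·1945
So 1945·1621 ≡ 1 (mod 3996), hence d = 1621.

1621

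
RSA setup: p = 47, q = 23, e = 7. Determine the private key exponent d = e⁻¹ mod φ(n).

723

φ(n) = (p−1)(q−1) = 46·22 = 1012.
Need d with 7·d ≡ 1 (mod 1012). Apply the extended Euclidean algorithm:
1012 = 144×7 + 4
7 = 1×4 + 3
4 = 1×3 + 1
3 = 3×1 + 0
Back-substitute:
1 = 4 − 3
1 = −7 + 2·4
1 = 2·1012 − 289·7
So 7·(-289) ≡ 1 (mod 1012), hence d ≡ -289 ≡ 723 (mod 1012).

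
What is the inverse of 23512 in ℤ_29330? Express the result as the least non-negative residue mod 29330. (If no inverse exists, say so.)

Compute gcd(23512, 29330):
29330 = 1×23512 + 5818
23512 = 4×5818 + 240
5818 = 24×240 + 58
240 = 4×58 + 8
58 = 7×8 + 2
8 = 4×2 + 0
gcd(23512, 29330) = 2 ≠ 1, so 23512 has no multiplicative inverse modulo 29330.

no inverse exists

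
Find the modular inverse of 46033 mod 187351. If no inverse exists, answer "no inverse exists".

Run Euclid on (187351, 46033):
187351 = 4*46033 + 3219
46033 = 14*3219 + 967
3219 = 3*967 + 318
967 = 3*318 + 13
318 = 24*13 + 6
13 = 2*6 + 1
6 = 6*1 + 0
gcd = 1, so the inverse exists. Back-substitute:
1 = 13 − 2·6
1 = −2·318 + 49·13
1 = 49·967 − 149·318
1 = −149·3219 + 496·967
1 = 496·46033 − 7093·3219
1 = −7093·187351 + 28868·46033
So 46033·28868 ≡ 1 (mod 187351).

28868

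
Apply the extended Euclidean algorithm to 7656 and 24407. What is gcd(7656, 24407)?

Repeated division:
24407 = 3·7656 + 1439
7656 = 5·1439 + 461
1439 = 3·461 + 56
461 = 8·56 + 13
56 = 4·13 + 4
13 = 3·4 + 1
4 = 4·1 + 0
gcd(7656, 24407) = 1.
Express as a combination:
1 = 13 − 3·4
1 = −3·56 + 13·13
1 = 13·461 − 107·56
1 = −107·1439 + 334·461
1 = 334·7656 − 1777·1439
1 = −1777·24407 + 5665·7656
So 1 = (-1777)·24407 + (5665)·7656.

1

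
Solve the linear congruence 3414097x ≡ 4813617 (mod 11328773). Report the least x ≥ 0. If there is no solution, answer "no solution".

1041907

First find gcd(3414097, 11328773):
11328773 = 3·3414097 + 1086482
3414097 = 3·1086482 + 154651
1086482 = 7·154651 + 3925
154651 = 39·3925 + 1576
3925 = 2·1576 + 773
1576 = 2·773 + 30
773 = 25·30 + 23
30 = 1·23 + 7
23 = 3·7 + 2
7 = 3·2 + 1
2 = 2·1 + 0
gcd = 1, so a unique solution mod 11328773 exists.
Back-substitute for the Bézout coefficients:
1 = 7 − 3·2
1 = −3·23 + 10·7
1 = 10·30 − 13·23
1 = −13·773 + 335·30
1 = 335·1576 − 683·773
1 = −683·3925 + 1701·1576
1 = 1701·154651 − 67022·3925
1 = −67022·1086482 + 470855·154651
1 = 470855·3414097 − 1479587·1086482
1 = −1479587·11328773 + 4909616·3414097
So 3414097·(4909616) ≡ 1 (mod 11328773), giving 3414097⁻¹ ≡ 4909616.
x ≡ 3414097⁻¹·4813617 ≡ 4909616·4813617 ≡ 1041907 (mod 11328773).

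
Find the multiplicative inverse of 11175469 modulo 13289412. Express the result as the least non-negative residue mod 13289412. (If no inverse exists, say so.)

402157

gcd(13289412, 11175469) by repeated division:
13289412 = 1×11175469 + 2113943
11175469 = 5×2113943 + 605754
2113943 = 3×605754 + 296681
605754 = 2×296681 + 12392
296681 = 23×12392 + 11665
12392 = 1×11665 + 727
11665 = 16×727 + 33
727 = 22×33 + 1
33 = 33×1 + 0
The gcd is 1. Working backward:
1 = 727 − 22·33
1 = −22·11665 + 353·727
1 = 353·12392 − 375·11665
1 = −375·296681 + 8978·12392
1 = 8978·605754 − 18331·296681
1 = −18331·2113943 + 63971·605754
1 = 63971·11175469 − 338186·2113943
1 = −338186·13289412 + 402157·11175469
So 11175469·402157 ≡ 1 (mod 13289412).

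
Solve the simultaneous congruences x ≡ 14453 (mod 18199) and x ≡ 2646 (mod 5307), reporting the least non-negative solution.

63474366

Write x = 14453 + 18199·k. Then 18199·k ≡ 2646 − 14453 ≡ 4114 (mod 5307).
Need 18199⁻¹ mod 5307. Extended Euclid on (5307, 2278):
5307 = 2×2278 + 751
2278 = 3×751 + 25
751 = 30×25 + 1
25 = 25×1 + 0
Back-substitute:
1 = 751 − 30·25
1 = −30·2278 + 91·751
1 = 91·5307 − 212·2278
18199⁻¹ ≡ 5095 (mod 5307), so k ≡ 5095·4114 ≡ 3487 (mod 5307).
x = 14453 + 18199·3487 = 63474366.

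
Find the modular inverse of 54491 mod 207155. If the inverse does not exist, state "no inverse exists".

7896

Extended Euclidean algorithm:
207155 = 3*54491 + 43682
54491 = 1*43682 + 10809
43682 = 4*10809 + 446
10809 = 24*446 + 105
446 = 4*105 + 26
105 = 4*26 + 1
26 = 26*1 + 0
gcd = 1, so the inverse exists. Back-substitute:
1 = 105 − 4·26
1 = −4·446 + 17·105
1 = 17·10809 − 412·446
1 = −412·43682 + 1665·10809
1 = 1665·54491 − 2077·43682
1 = −2077·207155 + 7896·54491
So 54491·7896 ≡ 1 (mod 207155).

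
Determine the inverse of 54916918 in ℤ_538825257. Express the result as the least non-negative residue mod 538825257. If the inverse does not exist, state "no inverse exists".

13757701

Extended Euclidean algorithm:
538825257 = 9*54916918 + 44572995
54916918 = 1*44572995 + 10343923
44572995 = 4*10343923 + 3197303
10343923 = 3*3197303 + 752014
3197303 = 4*752014 + 189247
752014 = 3*189247 + 184273
189247 = 1*184273 + 4974
184273 = 37*4974 + 235
4974 = 21*235 + 39
235 = 6*39 + 1
39 = 39*1 + 0
gcd = 1, so the inverse exists. Back-substitute:
1 = 235 − 6·39
1 = −6·4974 + 127·235
1 = 127·184273 − 4705·4974
1 = −4705·189247 + 4832·184273
1 = 4832·752014 − 19201·189247
1 = −19201·3197303 + 81636·752014
1 = 81636·10343923 − 264109·3197303
1 = −264109·44572995 + 1138072·10343923
1 = 1138072·54916918 − 1402181·44572995
1 = −1402181·538825257 + 13757701·54916918
So 54916918·13757701 ≡ 1 (mod 538825257).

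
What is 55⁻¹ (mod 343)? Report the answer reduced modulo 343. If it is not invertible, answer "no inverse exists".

237

gcd(343, 55) by repeated division:
343 = 6·55 + 13
55 = 4·13 + 3
13 = 4·3 + 1
3 = 3·1 + 0
The gcd is 1. Working backward:
1 = 13 − 4·3
1 = −4·55 + 17·13
1 = 17·343 − 106·55
So 55·(-106) ≡ 1 (mod 343), and -106 ≡ 237 (mod 343).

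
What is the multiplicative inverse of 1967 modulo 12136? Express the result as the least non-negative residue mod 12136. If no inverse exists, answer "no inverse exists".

gcd(12136, 1967) by repeated division:
12136 = 6*1967 + 334
1967 = 5*334 + 297
334 = 1*297 + 37
297 = 8*37 + 1
37 = 37*1 + 0
The gcd is 1. Working backward:
1 = 297 − 8·37
1 = −8·334 + 9·297
1 = 9·1967 − 53·334
1 = −53·12136 + 327·1967
So 1967·327 ≡ 1 (mod 12136).

327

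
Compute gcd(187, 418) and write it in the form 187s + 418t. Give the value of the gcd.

Repeated division:
418 = 2×187 + 44
187 = 4×44 + 11
44 = 4×11 + 0
gcd(187, 418) = 11.
Working backward:
11 = 187 − 4·44
11 = −4·418 + 9·187
So 11 = (-4)·418 + (9)·187.

11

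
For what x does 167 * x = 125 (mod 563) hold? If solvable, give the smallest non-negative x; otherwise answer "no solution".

112

First find gcd(167, 563):
563 = 3·167 + 62
167 = 2·62 + 43
62 = 1·43 + 19
43 = 2·19 + 5
19 = 3·5 + 4
5 = 1·4 + 1
4 = 4·1 + 0
gcd = 1, so a unique solution mod 563 exists.
Back-substitute for the Bézout coefficients:
1 = 5 − 4
1 = −19 + 4·5
1 = 4·43 − 9·19
1 = −9·62 + 13·43
1 = 13·167 − 35·62
1 = −35·563 + 118·167
So 167·(118) ≡ 1 (mod 563), giving 167⁻¹ ≡ 118.
x ≡ 167⁻¹·125 ≡ 118·125 ≡ 112 (mod 563).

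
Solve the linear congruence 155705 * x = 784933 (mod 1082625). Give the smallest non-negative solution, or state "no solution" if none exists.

gcd(155705, 1082625):
1082625 = 6*155705 + 148395
155705 = 1*148395 + 7310
148395 = 20*7310 + 2195
7310 = 3*2195 + 725
2195 = 3*725 + 20
725 = 36*20 + 5
20 = 4*5 + 0
gcd = 5, but 5 ∤ 784933, so the congruence has no solution.

no solution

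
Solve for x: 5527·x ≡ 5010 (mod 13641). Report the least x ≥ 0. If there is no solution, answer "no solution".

First find gcd(5527, 13641):
13641 = 2×5527 + 2587
5527 = 2×2587 + 353
2587 = 7×353 + 116
353 = 3×116 + 5
116 = 23×5 + 1
5 = 5×1 + 0
gcd = 1, so a unique solution mod 13641 exists.
Back-substitute for the Bézout coefficients:
1 = 116 − 23·5
1 = −23·353 + 70·116
1 = 70·2587 − 513·353
1 = −513·5527 + 1096·2587
1 = 1096·13641 − 2705·5527
So 5527·(-2705) ≡ 1 (mod 13641), giving 5527⁻¹ ≡ 10936.
x ≡ 5527⁻¹·5010 ≡ 10936·5010 ≡ 7104 (mod 13641).

7104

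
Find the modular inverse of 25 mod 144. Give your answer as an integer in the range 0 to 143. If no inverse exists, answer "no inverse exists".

121

Extended Euclidean algorithm:
144 = 5×25 + 19
25 = 1×19 + 6
19 = 3×6 + 1
6 = 6×1 + 0
gcd = 1, so the inverse exists. Back-substitute:
1 = 19 − 3·6
1 = −3·25 + 4·19
1 = 4·144 − 23·25
Hence 25⁻¹ ≡ -23 ≡ 121 (mod 144).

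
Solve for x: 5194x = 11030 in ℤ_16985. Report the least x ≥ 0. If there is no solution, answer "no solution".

2095

First find gcd(5194, 16985):
16985 = 3*5194 + 1403
5194 = 3*1403 + 985
1403 = 1*985 + 418
985 = 2*418 + 149
418 = 2*149 + 120
149 = 1*120 + 29
120 = 4*29 + 4
29 = 7*4 + 1
4 = 4*1 + 0
gcd = 1, so a unique solution mod 16985 exists.
Back-substitute for the Bézout coefficients:
1 = 29 − 7·4
1 = −7·120 + 29·29
1 = 29·149 − 36·120
1 = −36·418 + 101·149
1 = 101·985 − 238·418
1 = −238·1403 + 339·985
1 = 339·5194 − 1255·1403
1 = −1255·16985 + 4104·5194
So 5194·(4104) ≡ 1 (mod 16985), giving 5194⁻¹ ≡ 4104.
x ≡ 5194⁻¹·11030 ≡ 4104·11030 ≡ 2095 (mod 16985).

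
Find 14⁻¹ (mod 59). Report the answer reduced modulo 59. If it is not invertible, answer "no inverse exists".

gcd(59, 14) by repeated division:
59 = 4*14 + 3
14 = 4*3 + 2
3 = 1*2 + 1
2 = 2*1 + 0
Since gcd(14, 59) = 1, back-substitute to write 1 as a combination:
1 = 3 − 2
1 = −14 + 5·3
1 = 5·59 − 21·14
Thus 14·(-21) ≡ 1 (mod 59); reducing, -21 mod 59 = 38.

38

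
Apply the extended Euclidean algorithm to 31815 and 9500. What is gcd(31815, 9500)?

Repeated division:
31815 = 3×9500 + 3315
9500 = 2×3315 + 2870
3315 = 1×2870 + 445
2870 = 6×445 + 200
445 = 2×200 + 45
200 = 4×45 + 20
45 = 2×20 + 5
20 = 4×5 + 0
gcd(31815, 9500) = 5.
Working backward:
5 = 45 − 2·20
5 = −2·200 + 9·45
5 = 9·445 − 20·200
5 = −20·2870 + 129·445
5 = 129·3315 − 149·2870
5 = −149·9500 + 427·3315
5 = 427·31815 − 1430·9500
So 5 = (427)·31815 + (-1430)·9500.

5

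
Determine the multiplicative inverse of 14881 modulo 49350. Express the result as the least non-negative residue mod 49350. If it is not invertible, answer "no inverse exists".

Run Euclid on (49350, 14881):
49350 = 3·14881 + 4707
14881 = 3·4707 + 760
4707 = 6·760 + 147
760 = 5·147 + 25
147 = 5·25 + 22
25 = 1·22 + 3
22 = 7·3 + 1
3 = 3·1 + 0
The gcd is 1. Working backward:
1 = 22 − 7·3
1 = −7·25 + 8·22
1 = 8·147 − 47·25
1 = −47·760 + 243·147
1 = 243·4707 − 1505·760
1 = −1505·14881 + 4758·4707
1 = 4758·49350 − 15779·14881
Thus 14881·(-15779) ≡ 1 (mod 49350); reducing, -15779 mod 49350 = 33571.

33571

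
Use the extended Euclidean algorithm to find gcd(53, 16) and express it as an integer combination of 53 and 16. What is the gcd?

1

Euclidean algorithm:
53 = 3×16 + 5
16 = 3×5 + 1
5 = 5×1 + 0
gcd(53, 16) = 1.
Express as a combination:
1 = 16 − 3·5
1 = −3·53 + 10·16
So 1 = (-3)·53 + (10)·16.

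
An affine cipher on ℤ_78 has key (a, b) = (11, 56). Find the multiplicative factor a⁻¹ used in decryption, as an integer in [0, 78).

71

Apply the Euclidean algorithm to 78 and 11:
78 = 7·11 + 1
11 = 11·1 + 0
Since gcd(11, 78) = 1, back-substitute to write 1 as a combination:
1 = 78 − 7·11
Hence 11⁻¹ ≡ -7 ≡ 71 (mod 78).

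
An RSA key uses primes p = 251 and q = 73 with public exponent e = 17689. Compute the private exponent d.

φ(n) = (p−1)(q−1) = 250·72 = 18000.
Need d with 17689·d ≡ 1 (mod 18000). Apply the extended Euclidean algorithm:
18000 = 1×17689 + 311
17689 = 56×311 + 273
311 = 1×273 + 38
273 = 7×38 + 7
38 = 5×7 + 3
7 = 2×3 + 1
3 = 3×1 + 0
Back-substitute:
1 = 7 − 2·3
1 = −2·38 + 11·7
1 = 11·273 − 79·38
1 = −79·311 + 90·273
1 = 90·17689 − 5119·311
1 = −5119·18000 + 5209·17689
So 17689·5209 ≡ 1 (mod 18000), hence d = 5209.

5209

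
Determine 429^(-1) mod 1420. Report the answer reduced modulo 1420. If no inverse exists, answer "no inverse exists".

Run Euclid on (1420, 429):
1420 = 3·429 + 133
429 = 3·133 + 30
133 = 4·30 + 13
30 = 2·13 + 4
13 = 3·4 + 1
4 = 4·1 + 0
The gcd is 1. Working backward:
1 = 13 − 3·4
1 = −3·30 + 7·13
1 = 7·133 − 31·30
1 = −31·429 + 100·133
1 = 100·1420 − 331·429
Thus 429·(-331) ≡ 1 (mod 1420); reducing, -331 mod 1420 = 1089.

1089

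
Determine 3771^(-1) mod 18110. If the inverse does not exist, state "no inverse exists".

Run Euclid on (18110, 3771):
18110 = 4*3771 + 3026
3771 = 1*3026 + 745
3026 = 4*745 + 46
745 = 16*46 + 9
46 = 5*9 + 1
9 = 9*1 + 0
The gcd is 1. Working backward:
1 = 46 − 5·9
1 = −5·745 + 81·46
1 = 81·3026 − 329·745
1 = −329·3771 + 410·3026
1 = 410·18110 − 1969·3771
So 3771·(-1969) ≡ 1 (mod 18110), and -1969 ≡ 16141 (mod 18110).

16141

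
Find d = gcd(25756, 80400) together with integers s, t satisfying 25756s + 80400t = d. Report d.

4

Apply Euclid's algorithm to 80400 and 25756:
80400 = 3×25756 + 3132
25756 = 8×3132 + 700
3132 = 4×700 + 332
700 = 2×332 + 36
332 = 9×36 + 8
36 = 4×8 + 4
8 = 2×4 + 0
gcd(25756, 80400) = 4.
Back-substituting:
4 = 36 − 4·8
4 = −4·332 + 37·36
4 = 37·700 − 78·332
4 = −78·3132 + 349·700
4 = 349·25756 − 2870·3132
4 = −2870·80400 + 8959·25756
So 4 = (-2870)·80400 + (8959)·25756.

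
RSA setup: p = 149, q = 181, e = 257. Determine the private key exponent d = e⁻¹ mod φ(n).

19073

φ(n) = (p−1)(q−1) = 148·180 = 26640.
Need d with 257·d ≡ 1 (mod 26640). Apply the extended Euclidean algorithm:
26640 = 103*257 + 169
257 = 1*169 + 88
169 = 1*88 + 81
88 = 1*81 + 7
81 = 11*7 + 4
7 = 1*4 + 3
4 = 1*3 + 1
3 = 3*1 + 0
Back-substitute:
1 = 4 − 3
1 = −7 + 2·4
1 = 2·81 − 23·7
1 = −23·88 + 25·81
1 = 25·169 − 48·88
1 = −48·257 + 73·169
1 = 73·26640 − 7567·257
So 257·(-7567) ≡ 1 (mod 26640), hence d ≡ -7567 ≡ 19073 (mod 26640).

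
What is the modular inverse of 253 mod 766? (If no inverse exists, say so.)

Run Euclid on (766, 253):
766 = 3·253 + 7
253 = 36·7 + 1
7 = 7·1 + 0
Since gcd(253, 766) = 1, back-substitute to write 1 as a combination:
1 = 253 − 36·7
1 = −36·766 + 109·253
So 253·109 ≡ 1 (mod 766).

109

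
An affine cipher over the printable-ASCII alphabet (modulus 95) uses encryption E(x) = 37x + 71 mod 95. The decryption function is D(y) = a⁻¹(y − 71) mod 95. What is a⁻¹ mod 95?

18

Extended Euclidean algorithm:
95 = 2*37 + 21
37 = 1*21 + 16
21 = 1*16 + 5
16 = 3*5 + 1
5 = 5*1 + 0
The gcd is 1. Working backward:
1 = 16 − 3·5
1 = −3·21 + 4·16
1 = 4·37 − 7·21
1 = −7·95 + 18·37
So 37·18 ≡ 1 (mod 95).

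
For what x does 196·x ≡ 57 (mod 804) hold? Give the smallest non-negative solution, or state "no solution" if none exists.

gcd(196, 804):
804 = 4*196 + 20
196 = 9*20 + 16
20 = 1*16 + 4
16 = 4*4 + 0
gcd = 4, but 4 ∤ 57, so the congruence has no solution.

no solution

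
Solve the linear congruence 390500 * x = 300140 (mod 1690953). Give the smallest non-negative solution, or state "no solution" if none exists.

no solution

gcd(390500, 1690953):
1690953 = 4·390500 + 128953
390500 = 3·128953 + 3641
128953 = 35·3641 + 1518
3641 = 2·1518 + 605
1518 = 2·605 + 308
605 = 1·308 + 297
308 = 1·297 + 11
297 = 27·11 + 0
gcd = 11, but 11 ∤ 300140, so the congruence has no solution.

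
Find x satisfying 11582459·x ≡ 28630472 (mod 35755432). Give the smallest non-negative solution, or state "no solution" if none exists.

First find gcd(11582459, 35755432):
35755432 = 3×11582459 + 1008055
11582459 = 11×1008055 + 493854
1008055 = 2×493854 + 20347
493854 = 24×20347 + 5526
20347 = 3×5526 + 3769
5526 = 1×3769 + 1757
3769 = 2×1757 + 255
1757 = 6×255 + 227
255 = 1×227 + 28
227 = 8×28 + 3
28 = 9×3 + 1
3 = 3×1 + 0
gcd = 1, so a unique solution mod 35755432 exists.
Back-substitute for the Bézout coefficients:
1 = 28 − 9·3
1 = −9·227 + 73·28
1 = 73·255 − 82·227
1 = −82·1757 + 565·255
1 = 565·3769 − 1212·1757
1 = −1212·5526 + 1777·3769
1 = 1777·20347 − 6543·5526
1 = −6543·493854 + 158809·20347
1 = 158809·1008055 − 324161·493854
1 = −324161·11582459 + 3724580·1008055
1 = 3724580·35755432 − 11497901·11582459
So 11582459·(-11497901) ≡ 1 (mod 35755432), giving 11582459⁻¹ ≡ 24257531.
x ≡ 11582459⁻¹·28630472 ≡ 24257531·28630472 ≡ 25530064 (mod 35755432).

25530064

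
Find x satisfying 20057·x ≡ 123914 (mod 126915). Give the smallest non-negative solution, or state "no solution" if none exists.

First find gcd(20057, 126915):
126915 = 6×20057 + 6573
20057 = 3×6573 + 338
6573 = 19×338 + 151
338 = 2×151 + 36
151 = 4×36 + 7
36 = 5×7 + 1
7 = 7×1 + 0
gcd = 1, so a unique solution mod 126915 exists.
Back-substitute for the Bézout coefficients:
1 = 36 − 5·7
1 = −5·151 + 21·36
1 = 21·338 − 47·151
1 = −47·6573 + 914·338
1 = 914·20057 − 2789·6573
1 = −2789·126915 + 17648·20057
So 20057·(17648) ≡ 1 (mod 126915), giving 20057⁻¹ ≡ 17648.
x ≡ 20057⁻¹·123914 ≡ 17648·123914 ≡ 88822 (mod 126915).

88822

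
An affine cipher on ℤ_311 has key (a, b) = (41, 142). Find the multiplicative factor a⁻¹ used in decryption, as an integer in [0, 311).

220

Extended Euclidean algorithm:
311 = 7×41 + 24
41 = 1×24 + 17
24 = 1×17 + 7
17 = 2×7 + 3
7 = 2×3 + 1
3 = 3×1 + 0
gcd = 1, so the inverse exists. Back-substitute:
1 = 7 − 2·3
1 = −2·17 + 5·7
1 = 5·24 − 7·17
1 = −7·41 + 12·24
1 = 12·311 − 91·41
Thus 41·(-91) ≡ 1 (mod 311); reducing, -91 mod 311 = 220.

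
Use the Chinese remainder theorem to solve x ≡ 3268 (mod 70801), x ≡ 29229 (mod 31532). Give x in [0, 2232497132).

Write x = 3268 + 70801·k. Then 70801·k ≡ 29229 − 3268 ≡ 25961 (mod 31532).
Need 70801⁻¹ mod 31532. Extended Euclid on (31532, 7737):
31532 = 4·7737 + 584
7737 = 13·584 + 145
584 = 4·145 + 4
145 = 36·4 + 1
4 = 4·1 + 0
Back-substitute:
1 = 145 − 36·4
1 = −36·584 + 145·145
1 = 145·7737 − 1921·584
1 = −1921·31532 + 7829·7737
70801⁻¹ ≡ 7829 (mod 31532), so k ≡ 7829·25961 ≡ 24929 (mod 31532).
x = 3268 + 70801·24929 = 1765001397.

1765001397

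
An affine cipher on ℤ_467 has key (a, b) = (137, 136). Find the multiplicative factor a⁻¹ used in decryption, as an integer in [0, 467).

Run Euclid on (467, 137):
467 = 3×137 + 56
137 = 2×56 + 25
56 = 2×25 + 6
25 = 4×6 + 1
6 = 6×1 + 0
The gcd is 1. Working backward:
1 = 25 − 4·6
1 = −4·56 + 9·25
1 = 9·137 − 22·56
1 = −22·467 + 75·137
So 137·75 ≡ 1 (mod 467).

75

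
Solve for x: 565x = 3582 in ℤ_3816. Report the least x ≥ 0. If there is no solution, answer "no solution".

702

First find gcd(565, 3816):
3816 = 6*565 + 426
565 = 1*426 + 139
426 = 3*139 + 9
139 = 15*9 + 4
9 = 2*4 + 1
4 = 4*1 + 0
gcd = 1, so a unique solution mod 3816 exists.
Back-substitute for the Bézout coefficients:
1 = 9 − 2·4
1 = −2·139 + 31·9
1 = 31·426 − 95·139
1 = −95·565 + 126·426
1 = 126·3816 − 851·565
So 565·(-851) ≡ 1 (mod 3816), giving 565⁻¹ ≡ 2965.
x ≡ 565⁻¹·3582 ≡ 2965·3582 ≡ 702 (mod 3816).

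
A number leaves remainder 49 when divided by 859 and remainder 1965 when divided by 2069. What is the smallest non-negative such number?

Write x = 49 + 859·k. Then 859·k ≡ 1965 − 49 ≡ 1916 (mod 2069).
Need 859⁻¹ mod 2069. Extended Euclid on (2069, 859):
2069 = 2*859 + 351
859 = 2*351 + 157
351 = 2*157 + 37
157 = 4*37 + 9
37 = 4*9 + 1
9 = 9*1 + 0
Back-substitute:
1 = 37 − 4·9
1 = −4·157 + 17·37
1 = 17·351 − 38·157
1 = −38·859 + 93·351
1 = 93·2069 − 224·859
859⁻¹ ≡ 1845 (mod 2069), so k ≡ 1845·1916 ≡ 1168 (mod 2069).
x = 49 + 859·1168 = 1003361.

1003361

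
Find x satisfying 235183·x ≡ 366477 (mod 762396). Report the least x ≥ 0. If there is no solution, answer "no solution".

First find gcd(235183, 762396):
762396 = 3*235183 + 56847
235183 = 4*56847 + 7795
56847 = 7*7795 + 2282
7795 = 3*2282 + 949
2282 = 2*949 + 384
949 = 2*384 + 181
384 = 2*181 + 22
181 = 8*22 + 5
22 = 4*5 + 2
5 = 2*2 + 1
2 = 2*1 + 0
gcd = 1, so a unique solution mod 762396 exists.
Back-substitute for the Bézout coefficients:
1 = 5 − 2·2
1 = −2·22 + 9·5
1 = 9·181 − 74·22
1 = −74·384 + 157·181
1 = 157·949 − 388·384
1 = −388·2282 + 933·949
1 = 933·7795 − 3187·2282
1 = −3187·56847 + 23242·7795
1 = 23242·235183 − 96155·56847
1 = −96155·762396 + 311707·235183
So 235183·(311707) ≡ 1 (mod 762396), giving 235183⁻¹ ≡ 311707.
x ≡ 235183⁻¹·366477 ≡ 311707·366477 ≡ 603975 (mod 762396).

603975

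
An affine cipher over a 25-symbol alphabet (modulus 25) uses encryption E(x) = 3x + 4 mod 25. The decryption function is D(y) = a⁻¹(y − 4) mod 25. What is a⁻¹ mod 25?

Run Euclid on (25, 3):
25 = 8*3 + 1
3 = 3*1 + 0
gcd = 1, so the inverse exists. Back-substitute:
1 = 25 − 8·3
Thus 3·(-8) ≡ 1 (mod 25); reducing, -8 mod 25 = 17.

17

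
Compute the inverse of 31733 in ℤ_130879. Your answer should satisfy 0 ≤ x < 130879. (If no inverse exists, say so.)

89198

gcd(130879, 31733) by repeated division:
130879 = 4*31733 + 3947
31733 = 8*3947 + 157
3947 = 25*157 + 22
157 = 7*22 + 3
22 = 7*3 + 1
3 = 3*1 + 0
Since gcd(31733, 130879) = 1, back-substitute to write 1 as a combination:
1 = 22 − 7·3
1 = −7·157 + 50·22
1 = 50·3947 − 1257·157
1 = −1257·31733 + 10106·3947
1 = 10106·130879 − 41681·31733
Thus 31733·(-41681) ≡ 1 (mod 130879); reducing, -41681 mod 130879 = 89198.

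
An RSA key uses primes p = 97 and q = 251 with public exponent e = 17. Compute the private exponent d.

18353

φ(n) = (p−1)(q−1) = 96·250 = 24000.
Need d with 17·d ≡ 1 (mod 24000). Apply the extended Euclidean algorithm:
24000 = 1411×17 + 13
17 = 1×13 + 4
13 = 3×4 + 1
4 = 4×1 + 0
Back-substitute:
1 = 13 − 3·4
1 = −3·17 + 4·13
1 = 4·24000 − 5647·17
So 17·(-5647) ≡ 1 (mod 24000), hence d ≡ -5647 ≡ 18353 (mod 24000).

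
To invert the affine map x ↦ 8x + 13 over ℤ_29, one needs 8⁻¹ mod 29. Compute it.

Apply the Euclidean algorithm to 29 and 8:
29 = 3·8 + 5
8 = 1·5 + 3
5 = 1·3 + 2
3 = 1·2 + 1
2 = 2·1 + 0
Since gcd(8, 29) = 1, back-substitute to write 1 as a combination:
1 = 3 − 2
1 = −5 + 2·3
1 = 2·8 − 3·5
1 = −3·29 + 11·8
So 8·11 ≡ 1 (mod 29).

11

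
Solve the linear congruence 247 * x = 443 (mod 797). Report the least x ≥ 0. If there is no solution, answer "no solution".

389

First find gcd(247, 797):
797 = 3×247 + 56
247 = 4×56 + 23
56 = 2×23 + 10
23 = 2×10 + 3
10 = 3×3 + 1
3 = 3×1 + 0
gcd = 1, so a unique solution mod 797 exists.
Back-substitute for the Bézout coefficients:
1 = 10 − 3·3
1 = −3·23 + 7·10
1 = 7·56 − 17·23
1 = −17·247 + 75·56
1 = 75·797 − 242·247
So 247·(-242) ≡ 1 (mod 797), giving 247⁻¹ ≡ 555.
x ≡ 247⁻¹·443 ≡ 555·443 ≡ 389 (mod 797).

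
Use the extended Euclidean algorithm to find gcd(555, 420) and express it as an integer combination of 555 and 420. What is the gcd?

15

Euclidean algorithm:
555 = 1×420 + 135
420 = 3×135 + 15
135 = 9×15 + 0
gcd(555, 420) = 15.
Working backward:
15 = 420 − 3·135
15 = −3·555 + 4·420
So 15 = (-3)·555 + (4)·420.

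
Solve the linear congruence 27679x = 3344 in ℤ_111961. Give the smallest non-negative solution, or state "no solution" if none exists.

First find gcd(27679, 111961):
111961 = 4·27679 + 1245
27679 = 22·1245 + 289
1245 = 4·289 + 89
289 = 3·89 + 22
89 = 4·22 + 1
22 = 22·1 + 0
gcd = 1, so a unique solution mod 111961 exists.
Back-substitute for the Bézout coefficients:
1 = 89 − 4·22
1 = −4·289 + 13·89
1 = 13·1245 − 56·289
1 = −56·27679 + 1245·1245
1 = 1245·111961 − 5036·27679
So 27679·(-5036) ≡ 1 (mod 111961), giving 27679⁻¹ ≡ 106925.
x ≡ 27679⁻¹·3344 ≡ 106925·3344 ≡ 65727 (mod 111961).

65727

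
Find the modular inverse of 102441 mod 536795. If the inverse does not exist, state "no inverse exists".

129036

Extended Euclidean algorithm:
536795 = 5*102441 + 24590
102441 = 4*24590 + 4081
24590 = 6*4081 + 104
4081 = 39*104 + 25
104 = 4*25 + 4
25 = 6*4 + 1
4 = 4*1 + 0
gcd = 1, so the inverse exists. Back-substitute:
1 = 25 − 6·4
1 = −6·104 + 25·25
1 = 25·4081 − 981·104
1 = −981·24590 + 5911·4081
1 = 5911·102441 − 24625·24590
1 = −24625·536795 + 129036·102441
So 102441·129036 ≡ 1 (mod 536795).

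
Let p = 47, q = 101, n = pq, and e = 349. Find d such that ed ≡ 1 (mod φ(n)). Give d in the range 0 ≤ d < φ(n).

φ(n) = (p−1)(q−1) = 46·100 = 4600.
Need d with 349·d ≡ 1 (mod 4600). Apply the extended Euclidean algorithm:
4600 = 13·349 + 63
349 = 5·63 + 34
63 = 1·34 + 29
34 = 1·29 + 5
29 = 5·5 + 4
5 = 1·4 + 1
4 = 4·1 + 0
Back-substitute:
1 = 5 − 4
1 = −29 + 6·5
1 = 6·34 − 7·29
1 = −7·63 + 13·34
1 = 13·349 − 72·63
1 = −72·4600 + 949·349
So 349·949 ≡ 1 (mod 4600), hence d = 949.

949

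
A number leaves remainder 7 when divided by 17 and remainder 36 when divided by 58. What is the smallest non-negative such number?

Write x = 7 + 17·k. Then 17·k ≡ 36 − 7 ≡ 29 (mod 58).
Need 17⁻¹ mod 58. Extended Euclid on (58, 17):
58 = 3·17 + 7
17 = 2·7 + 3
7 = 2·3 + 1
3 = 3·1 + 0
Back-substitute:
1 = 7 − 2·3
1 = −2·17 + 5·7
1 = 5·58 − 17·17
17⁻¹ ≡ 41 (mod 58), so k ≡ 41·29 ≡ 29 (mod 58).
x = 7 + 17·29 = 500.

500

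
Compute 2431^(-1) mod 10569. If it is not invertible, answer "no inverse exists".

Compute gcd(2431, 10569):
10569 = 4·2431 + 845
2431 = 2·845 + 741
845 = 1·741 + 104
741 = 7·104 + 13
104 = 8·13 + 0
Since gcd = 13 > 1, 2431 is not a unit mod 10569.

no inverse exists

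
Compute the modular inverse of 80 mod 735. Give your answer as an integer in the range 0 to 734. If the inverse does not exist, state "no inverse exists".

no inverse exists

Euclidean algorithm on 735, 80:
735 = 9×80 + 15
80 = 5×15 + 5
15 = 3×5 + 0
The gcd is 5, not 1, hence no inverse exists.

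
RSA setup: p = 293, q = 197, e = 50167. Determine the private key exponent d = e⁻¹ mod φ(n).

38503

φ(n) = (p−1)(q−1) = 292·196 = 57232.
Need d with 50167·d ≡ 1 (mod 57232). Apply the extended Euclidean algorithm:
57232 = 1×50167 + 7065
50167 = 7×7065 + 712
7065 = 9×712 + 657
712 = 1×657 + 55
657 = 11×55 + 52
55 = 1×52 + 3
52 = 17×3 + 1
3 = 3×1 + 0
Back-substitute:
1 = 52 − 17·3
1 = −17·55 + 18·52
1 = 18·657 − 215·55
1 = −215·712 + 233·657
1 = 233·7065 − 2312·712
1 = −2312·50167 + 16417·7065
1 = 16417·57232 − 18729·50167
So 50167·(-18729) ≡ 1 (mod 57232), hence d ≡ -18729 ≡ 38503 (mod 57232).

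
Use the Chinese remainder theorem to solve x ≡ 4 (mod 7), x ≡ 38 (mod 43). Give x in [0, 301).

Write x = 4 + 7·k. Then 7·k ≡ 38 − 4 ≡ 34 (mod 43).
Need 7⁻¹ mod 43. Extended Euclid on (43, 7):
43 = 6*7 + 1
7 = 7*1 + 0
Back-substitute:
1 = 43 − 6·7
7⁻¹ ≡ 37 (mod 43), so k ≡ 37·34 ≡ 11 (mod 43).
x = 4 + 7·11 = 81.

81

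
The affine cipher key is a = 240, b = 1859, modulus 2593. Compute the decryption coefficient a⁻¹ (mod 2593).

gcd(2593, 240) by repeated division:
2593 = 10·240 + 193
240 = 1·193 + 47
193 = 4·47 + 5
47 = 9·5 + 2
5 = 2·2 + 1
2 = 2·1 + 0
The gcd is 1. Working backward:
1 = 5 − 2·2
1 = −2·47 + 19·5
1 = 19·193 − 78·47
1 = −78·240 + 97·193
1 = 97·2593 − 1048·240
Thus 240·(-1048) ≡ 1 (mod 2593); reducing, -1048 mod 2593 = 1545.

1545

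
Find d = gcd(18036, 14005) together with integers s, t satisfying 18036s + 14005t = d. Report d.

Apply Euclid's algorithm to 18036 and 14005:
18036 = 1·14005 + 4031
14005 = 3·4031 + 1912
4031 = 2·1912 + 207
1912 = 9·207 + 49
207 = 4·49 + 11
49 = 4·11 + 5
11 = 2·5 + 1
5 = 5·1 + 0
gcd(18036, 14005) = 1.
Working backward:
1 = 11 − 2·5
1 = −2·49 + 9·11
1 = 9·207 − 38·49
1 = −38·1912 + 351·207
1 = 351·4031 − 740·1912
1 = −740·14005 + 2571·4031
1 = 2571·18036 − 3311·14005
So 1 = (2571)·18036 + (-3311)·14005.

1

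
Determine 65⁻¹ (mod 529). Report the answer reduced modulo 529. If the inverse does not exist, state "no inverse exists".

Run Euclid on (529, 65):
529 = 8*65 + 9
65 = 7*9 + 2
9 = 4*2 + 1
2 = 2*1 + 0
gcd = 1, so the inverse exists. Back-substitute:
1 = 9 − 4·2
1 = −4·65 + 29·9
1 = 29·529 − 236·65
So 65·(-236) ≡ 1 (mod 529), and -236 ≡ 293 (mod 529).

293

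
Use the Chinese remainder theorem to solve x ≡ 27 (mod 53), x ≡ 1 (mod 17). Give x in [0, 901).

Write x = 27 + 53·k. Then 53·k ≡ 1 − 27 ≡ 8 (mod 17).
Need 53⁻¹ mod 17. Extended Euclid on (17, 2):
17 = 8·2 + 1
2 = 2·1 + 0
Back-substitute:
1 = 17 − 8·2
53⁻¹ ≡ 9 (mod 17), so k ≡ 9·8 ≡ 4 (mod 17).
x = 27 + 53·4 = 239.

239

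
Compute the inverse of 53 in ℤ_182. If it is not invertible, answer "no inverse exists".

79

Run Euclid on (182, 53):
182 = 3×53 + 23
53 = 2×23 + 7
23 = 3×7 + 2
7 = 3×2 + 1
2 = 2×1 + 0
The gcd is 1. Working backward:
1 = 7 − 3·2
1 = −3·23 + 10·7
1 = 10·53 − 23·23
1 = −23·182 + 79·53
So 53·79 ≡ 1 (mod 182).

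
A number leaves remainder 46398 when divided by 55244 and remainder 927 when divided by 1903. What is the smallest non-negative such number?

16840574

Write x = 46398 + 55244·k. Then 55244·k ≡ 927 − 46398 ≡ 201 (mod 1903).
Need 55244⁻¹ mod 1903. Extended Euclid on (1903, 57):
1903 = 33×57 + 22
57 = 2×22 + 13
22 = 1×13 + 9
13 = 1×9 + 4
9 = 2×4 + 1
4 = 4×1 + 0
Back-substitute:
1 = 9 − 2·4
1 = −2·13 + 3·9
1 = 3·22 − 5·13
1 = −5·57 + 13·22
1 = 13·1903 − 434·57
55244⁻¹ ≡ 1469 (mod 1903), so k ≡ 1469·201 ≡ 304 (mod 1903).
x = 46398 + 55244·304 = 16840574.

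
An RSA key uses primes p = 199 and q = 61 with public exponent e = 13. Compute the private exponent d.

6397

φ(n) = (p−1)(q−1) = 198·60 = 11880.
Need d with 13·d ≡ 1 (mod 11880). Apply the extended Euclidean algorithm:
11880 = 913*13 + 11
13 = 1*11 + 2
11 = 5*2 + 1
2 = 2*1 + 0
Back-substitute:
1 = 11 − 5·2
1 = −5·13 + 6·11
1 = 6·11880 − 5483·13
So 13·(-5483) ≡ 1 (mod 11880), hence d ≡ -5483 ≡ 6397 (mod 11880).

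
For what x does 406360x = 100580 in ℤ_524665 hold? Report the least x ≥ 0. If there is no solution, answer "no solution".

63963

First find gcd(406360, 524665):
524665 = 1·406360 + 118305
406360 = 3·118305 + 51445
118305 = 2·51445 + 15415
51445 = 3·15415 + 5200
15415 = 2·5200 + 5015
5200 = 1·5015 + 185
5015 = 27·185 + 20
185 = 9·20 + 5
20 = 4·5 + 0
gcd = 5 and 5 | 100580, so solutions exist. Divide through by 5: 81272x ≡ 20116 (mod 104933).
Now find 81272⁻¹ mod 104933:
104933 = 1×81272 + 23661
81272 = 3×23661 + 10289
23661 = 2×10289 + 3083
10289 = 3×3083 + 1040
3083 = 2×1040 + 1003
1040 = 1×1003 + 37
1003 = 27×37 + 4
37 = 9×4 + 1
4 = 4×1 + 0
Back-substitute:
1 = 37 − 9·4
1 = −9·1003 + 244·37
1 = 244·1040 − 253·1003
1 = −253·3083 + 750·1040
1 = 750·10289 − 2503·3083
1 = −2503·23661 + 5756·10289
1 = 5756·81272 − 19771·23661
1 = −19771·104933 + 25527·81272
So 81272⁻¹ ≡ 25527 (mod 104933).
Then x ≡ 25527·20116 ≡ 63963 (mod 104933); the smallest non-negative solution is x = 63963.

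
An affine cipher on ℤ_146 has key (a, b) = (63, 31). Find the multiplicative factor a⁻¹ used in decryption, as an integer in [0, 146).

gcd(146, 63) by repeated division:
146 = 2·63 + 20
63 = 3·20 + 3
20 = 6·3 + 2
3 = 1·2 + 1
2 = 2·1 + 0
Since gcd(63, 146) = 1, back-substitute to write 1 as a combination:
1 = 3 − 2
1 = −20 + 7·3
1 = 7·63 − 22·20
1 = −22·146 + 51·63
So 63·51 ≡ 1 (mod 146).

51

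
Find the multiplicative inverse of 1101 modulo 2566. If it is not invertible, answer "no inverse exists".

571

Apply the Euclidean algorithm to 2566 and 1101:
2566 = 2*1101 + 364
1101 = 3*364 + 9
364 = 40*9 + 4
9 = 2*4 + 1
4 = 4*1 + 0
gcd = 1, so the inverse exists. Back-substitute:
1 = 9 − 2·4
1 = −2·364 + 81·9
1 = 81·1101 − 245·364
1 = −245·2566 + 571·1101
So 1101·571 ≡ 1 (mod 2566).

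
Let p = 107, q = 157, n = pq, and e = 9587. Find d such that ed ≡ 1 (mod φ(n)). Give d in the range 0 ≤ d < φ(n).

6563

φ(n) = (p−1)(q−1) = 106·156 = 16536.
Need d with 9587·d ≡ 1 (mod 16536). Apply the extended Euclidean algorithm:
16536 = 1*9587 + 6949
9587 = 1*6949 + 2638
6949 = 2*2638 + 1673
2638 = 1*1673 + 965
1673 = 1*965 + 708
965 = 1*708 + 257
708 = 2*257 + 194
257 = 1*194 + 63
194 = 3*63 + 5
63 = 12*5 + 3
5 = 1*3 + 2
3 = 1*2 + 1
2 = 2*1 + 0
Back-substitute:
1 = 3 − 2
1 = −5 + 2·3
1 = 2·63 − 25·5
1 = −25·194 + 77·63
1 = 77·257 − 102·194
1 = −102·708 + 281·257
1 = 281·965 − 383·708
1 = −383·1673 + 664·965
1 = 664·2638 − 1047·1673
1 = −1047·6949 + 2758·2638
1 = 2758·9587 − 3805·6949
1 = −3805·16536 + 6563·9587
So 9587·6563 ≡ 1 (mod 16536), hence d = 6563.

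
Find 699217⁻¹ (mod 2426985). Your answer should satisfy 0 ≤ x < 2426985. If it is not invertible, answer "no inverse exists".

2091568

Extended Euclidean algorithm:
2426985 = 3*699217 + 329334
699217 = 2*329334 + 40549
329334 = 8*40549 + 4942
40549 = 8*4942 + 1013
4942 = 4*1013 + 890
1013 = 1*890 + 123
890 = 7*123 + 29
123 = 4*29 + 7
29 = 4*7 + 1
7 = 7*1 + 0
gcd = 1, so the inverse exists. Back-substitute:
1 = 29 − 4·7
1 = −4·123 + 17·29
1 = 17·890 − 123·123
1 = −123·1013 + 140·890
1 = 140·4942 − 683·1013
1 = −683·40549 + 5604·4942
1 = 5604·329334 − 45515·40549
1 = −45515·699217 + 96634·329334
1 = 96634·2426985 − 335417·699217
Hence 699217⁻¹ ≡ -335417 ≡ 2091568 (mod 2426985).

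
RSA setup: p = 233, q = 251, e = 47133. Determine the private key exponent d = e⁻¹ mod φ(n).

35797

φ(n) = (p−1)(q−1) = 232·250 = 58000.
Need d with 47133·d ≡ 1 (mod 58000). Apply the extended Euclidean algorithm:
58000 = 1*47133 + 10867
47133 = 4*10867 + 3665
10867 = 2*3665 + 3537
3665 = 1*3537 + 128
3537 = 27*128 + 81
128 = 1*81 + 47
81 = 1*47 + 34
47 = 1*34 + 13
34 = 2*13 + 8
13 = 1*8 + 5
8 = 1*5 + 3
5 = 1*3 + 2
3 = 1*2 + 1
2 = 2*1 + 0
Back-substitute:
1 = 3 − 2
1 = −5 + 2·3
1 = 2·8 − 3·5
1 = −3·13 + 5·8
1 = 5·34 − 13·13
1 = −13·47 + 18·34
1 = 18·81 − 31·47
1 = −31·128 + 49·81
1 = 49·3537 − 1354·128
1 = −1354·3665 + 1403·3537
1 = 1403·10867 − 4160·3665
1 = −4160·47133 + 18043·10867
1 = 18043·58000 − 22203·47133
So 47133·(-22203) ≡ 1 (mod 58000), hence d ≡ -22203 ≡ 35797 (mod 58000).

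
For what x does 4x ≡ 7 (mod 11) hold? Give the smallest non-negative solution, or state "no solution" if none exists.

First find gcd(4, 11):
11 = 2*4 + 3
4 = 1*3 + 1
3 = 3*1 + 0
gcd = 1, so a unique solution mod 11 exists.
Back-substitute for the Bézout coefficients:
1 = 4 − 3
1 = −11 + 3·4
So 4·(3) ≡ 1 (mod 11), giving 4⁻¹ ≡ 3.
x ≡ 4⁻¹·7 ≡ 3·7 ≡ 10 (mod 11).

10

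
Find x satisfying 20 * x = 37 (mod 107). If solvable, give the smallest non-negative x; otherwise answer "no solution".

50

First find gcd(20, 107):
107 = 5·20 + 7
20 = 2·7 + 6
7 = 1·6 + 1
6 = 6·1 + 0
gcd = 1, so a unique solution mod 107 exists.
Back-substitute for the Bézout coefficients:
1 = 7 − 6
1 = −20 + 3·7
1 = 3·107 − 16·20
So 20·(-16) ≡ 1 (mod 107), giving 20⁻¹ ≡ 91.
x ≡ 20⁻¹·37 ≡ 91·37 ≡ 50 (mod 107).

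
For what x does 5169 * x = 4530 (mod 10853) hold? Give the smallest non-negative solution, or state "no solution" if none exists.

2722

First find gcd(5169, 10853):
10853 = 2·5169 + 515
5169 = 10·515 + 19
515 = 27·19 + 2
19 = 9·2 + 1
2 = 2·1 + 0
gcd = 1, so a unique solution mod 10853 exists.
Back-substitute for the Bézout coefficients:
1 = 19 − 9·2
1 = −9·515 + 244·19
1 = 244·5169 − 2449·515
1 = −2449·10853 + 5142·5169
So 5169·(5142) ≡ 1 (mod 10853), giving 5169⁻¹ ≡ 5142.
x ≡ 5169⁻¹·4530 ≡ 5142·4530 ≡ 2722 (mod 10853).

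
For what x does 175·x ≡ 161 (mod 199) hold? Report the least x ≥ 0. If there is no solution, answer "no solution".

184

First find gcd(175, 199):
199 = 1×175 + 24
175 = 7×24 + 7
24 = 3×7 + 3
7 = 2×3 + 1
3 = 3×1 + 0
gcd = 1, so a unique solution mod 199 exists.
Back-substitute for the Bézout coefficients:
1 = 7 − 2·3
1 = −2·24 + 7·7
1 = 7·175 − 51·24
1 = −51·199 + 58·175
So 175·(58) ≡ 1 (mod 199), giving 175⁻¹ ≡ 58.
x ≡ 175⁻¹·161 ≡ 58·161 ≡ 184 (mod 199).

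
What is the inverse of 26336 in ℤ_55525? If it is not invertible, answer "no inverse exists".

gcd(55525, 26336) by repeated division:
55525 = 2·26336 + 2853
26336 = 9·2853 + 659
2853 = 4·659 + 217
659 = 3·217 + 8
217 = 27·8 + 1
8 = 8·1 + 0
gcd = 1, so the inverse exists. Back-substitute:
1 = 217 − 27·8
1 = −27·659 + 82·217
1 = 82·2853 − 355·659
1 = −355·26336 + 3277·2853
1 = 3277·55525 − 6909·26336
So 26336·(-6909) ≡ 1 (mod 55525), and -6909 ≡ 48616 (mod 55525).

48616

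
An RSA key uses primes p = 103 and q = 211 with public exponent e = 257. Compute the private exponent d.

φ(n) = (p−1)(q−1) = 102·210 = 21420.
Need d with 257·d ≡ 1 (mod 21420). Apply the extended Euclidean algorithm:
21420 = 83*257 + 89
257 = 2*89 + 79
89 = 1*79 + 10
79 = 7*10 + 9
10 = 1*9 + 1
9 = 9*1 + 0
Back-substitute:
1 = 10 − 9
1 = −79 + 8·10
1 = 8·89 − 9·79
1 = −9·257 + 26·89
1 = 26·21420 − 2167·257
So 257·(-2167) ≡ 1 (mod 21420), hence d ≡ -2167 ≡ 19253 (mod 21420).

19253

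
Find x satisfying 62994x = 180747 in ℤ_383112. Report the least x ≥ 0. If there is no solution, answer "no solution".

gcd(62994, 383112):
383112 = 6·62994 + 5148
62994 = 12·5148 + 1218
5148 = 4·1218 + 276
1218 = 4·276 + 114
276 = 2·114 + 48
114 = 2·48 + 18
48 = 2·18 + 12
18 = 1·12 + 6
12 = 2·6 + 0
gcd = 6, but 6 ∤ 180747, so the congruence has no solution.

no solution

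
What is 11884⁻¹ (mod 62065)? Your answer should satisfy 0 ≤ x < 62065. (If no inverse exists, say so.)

55354

Extended Euclidean algorithm:
62065 = 5×11884 + 2645
11884 = 4×2645 + 1304
2645 = 2×1304 + 37
1304 = 35×37 + 9
37 = 4×9 + 1
9 = 9×1 + 0
Since gcd(11884, 62065) = 1, back-substitute to write 1 as a combination:
1 = 37 − 4·9
1 = −4·1304 + 141·37
1 = 141·2645 − 286·1304
1 = −286·11884 + 1285·2645
1 = 1285·62065 − 6711·11884
Thus 11884·(-6711) ≡ 1 (mod 62065); reducing, -6711 mod 62065 = 55354.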